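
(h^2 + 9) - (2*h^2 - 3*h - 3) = -h^2 + 3*h + 12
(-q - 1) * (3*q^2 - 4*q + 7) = -3*q^3 + q^2 - 3*q - 7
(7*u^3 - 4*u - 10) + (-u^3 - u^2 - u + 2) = 6*u^3 - u^2 - 5*u - 8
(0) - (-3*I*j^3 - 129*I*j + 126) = 3*I*j^3 + 129*I*j - 126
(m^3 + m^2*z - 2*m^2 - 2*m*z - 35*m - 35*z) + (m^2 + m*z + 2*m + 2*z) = m^3 + m^2*z - m^2 - m*z - 33*m - 33*z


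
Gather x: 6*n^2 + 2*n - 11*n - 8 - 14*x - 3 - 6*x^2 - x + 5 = 6*n^2 - 9*n - 6*x^2 - 15*x - 6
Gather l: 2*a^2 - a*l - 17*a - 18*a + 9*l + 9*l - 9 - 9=2*a^2 - 35*a + l*(18 - a) - 18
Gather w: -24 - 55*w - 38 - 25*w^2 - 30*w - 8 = -25*w^2 - 85*w - 70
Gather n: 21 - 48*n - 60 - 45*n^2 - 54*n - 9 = -45*n^2 - 102*n - 48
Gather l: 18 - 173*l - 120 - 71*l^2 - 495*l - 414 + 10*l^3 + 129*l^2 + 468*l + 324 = 10*l^3 + 58*l^2 - 200*l - 192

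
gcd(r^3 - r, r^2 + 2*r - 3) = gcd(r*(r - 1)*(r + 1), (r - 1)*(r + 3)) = r - 1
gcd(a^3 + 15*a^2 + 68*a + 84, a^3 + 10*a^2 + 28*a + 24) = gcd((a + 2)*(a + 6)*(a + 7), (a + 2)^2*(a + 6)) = a^2 + 8*a + 12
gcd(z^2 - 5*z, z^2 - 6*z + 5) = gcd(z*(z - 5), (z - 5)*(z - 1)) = z - 5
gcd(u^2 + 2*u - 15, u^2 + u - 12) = u - 3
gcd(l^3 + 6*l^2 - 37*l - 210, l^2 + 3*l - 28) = l + 7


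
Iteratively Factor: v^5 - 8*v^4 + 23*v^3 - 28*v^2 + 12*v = (v)*(v^4 - 8*v^3 + 23*v^2 - 28*v + 12) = v*(v - 2)*(v^3 - 6*v^2 + 11*v - 6) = v*(v - 2)^2*(v^2 - 4*v + 3) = v*(v - 3)*(v - 2)^2*(v - 1)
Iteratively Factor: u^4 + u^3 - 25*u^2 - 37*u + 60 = (u - 5)*(u^3 + 6*u^2 + 5*u - 12) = (u - 5)*(u + 4)*(u^2 + 2*u - 3) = (u - 5)*(u - 1)*(u + 4)*(u + 3)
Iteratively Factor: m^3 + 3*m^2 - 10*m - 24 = (m - 3)*(m^2 + 6*m + 8) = (m - 3)*(m + 4)*(m + 2)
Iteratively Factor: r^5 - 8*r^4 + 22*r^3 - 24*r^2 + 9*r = (r - 3)*(r^4 - 5*r^3 + 7*r^2 - 3*r) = (r - 3)*(r - 1)*(r^3 - 4*r^2 + 3*r) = r*(r - 3)*(r - 1)*(r^2 - 4*r + 3) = r*(r - 3)^2*(r - 1)*(r - 1)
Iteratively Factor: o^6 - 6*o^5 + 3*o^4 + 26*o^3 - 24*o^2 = (o - 1)*(o^5 - 5*o^4 - 2*o^3 + 24*o^2) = (o - 3)*(o - 1)*(o^4 - 2*o^3 - 8*o^2) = (o - 4)*(o - 3)*(o - 1)*(o^3 + 2*o^2) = o*(o - 4)*(o - 3)*(o - 1)*(o^2 + 2*o) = o*(o - 4)*(o - 3)*(o - 1)*(o + 2)*(o)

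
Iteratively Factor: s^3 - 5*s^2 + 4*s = (s)*(s^2 - 5*s + 4) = s*(s - 4)*(s - 1)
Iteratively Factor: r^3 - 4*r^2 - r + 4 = (r - 4)*(r^2 - 1) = (r - 4)*(r + 1)*(r - 1)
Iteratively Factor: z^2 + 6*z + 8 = (z + 2)*(z + 4)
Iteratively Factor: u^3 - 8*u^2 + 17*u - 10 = (u - 1)*(u^2 - 7*u + 10) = (u - 2)*(u - 1)*(u - 5)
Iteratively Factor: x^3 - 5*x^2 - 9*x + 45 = (x + 3)*(x^2 - 8*x + 15) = (x - 3)*(x + 3)*(x - 5)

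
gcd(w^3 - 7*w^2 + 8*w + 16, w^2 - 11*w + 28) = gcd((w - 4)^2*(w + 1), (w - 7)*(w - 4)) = w - 4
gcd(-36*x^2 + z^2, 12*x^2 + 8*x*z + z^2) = 6*x + z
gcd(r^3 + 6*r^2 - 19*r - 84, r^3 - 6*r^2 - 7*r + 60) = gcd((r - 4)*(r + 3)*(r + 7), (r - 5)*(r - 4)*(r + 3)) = r^2 - r - 12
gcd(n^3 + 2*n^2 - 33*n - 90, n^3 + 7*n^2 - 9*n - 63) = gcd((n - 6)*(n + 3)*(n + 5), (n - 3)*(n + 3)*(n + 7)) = n + 3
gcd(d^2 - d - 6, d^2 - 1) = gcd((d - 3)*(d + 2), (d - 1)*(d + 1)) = 1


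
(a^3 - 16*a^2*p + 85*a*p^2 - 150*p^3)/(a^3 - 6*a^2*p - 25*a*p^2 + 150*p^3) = (a - 5*p)/(a + 5*p)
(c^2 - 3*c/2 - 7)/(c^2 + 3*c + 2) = (c - 7/2)/(c + 1)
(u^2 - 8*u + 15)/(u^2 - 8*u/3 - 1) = 3*(u - 5)/(3*u + 1)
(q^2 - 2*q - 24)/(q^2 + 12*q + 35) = (q^2 - 2*q - 24)/(q^2 + 12*q + 35)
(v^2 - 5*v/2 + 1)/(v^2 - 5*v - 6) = (-v^2 + 5*v/2 - 1)/(-v^2 + 5*v + 6)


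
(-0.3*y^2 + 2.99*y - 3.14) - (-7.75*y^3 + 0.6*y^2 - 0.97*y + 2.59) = 7.75*y^3 - 0.9*y^2 + 3.96*y - 5.73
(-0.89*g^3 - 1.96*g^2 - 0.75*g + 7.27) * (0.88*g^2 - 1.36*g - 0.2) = -0.7832*g^5 - 0.5144*g^4 + 2.1836*g^3 + 7.8096*g^2 - 9.7372*g - 1.454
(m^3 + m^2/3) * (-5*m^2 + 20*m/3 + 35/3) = -5*m^5 + 5*m^4 + 125*m^3/9 + 35*m^2/9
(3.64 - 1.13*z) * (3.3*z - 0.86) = -3.729*z^2 + 12.9838*z - 3.1304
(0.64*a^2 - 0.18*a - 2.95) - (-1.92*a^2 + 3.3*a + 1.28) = 2.56*a^2 - 3.48*a - 4.23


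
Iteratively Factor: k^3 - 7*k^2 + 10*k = (k - 2)*(k^2 - 5*k) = (k - 5)*(k - 2)*(k)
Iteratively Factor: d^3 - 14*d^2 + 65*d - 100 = (d - 5)*(d^2 - 9*d + 20) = (d - 5)^2*(d - 4)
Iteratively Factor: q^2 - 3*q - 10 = (q + 2)*(q - 5)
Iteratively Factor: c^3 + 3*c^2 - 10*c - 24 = (c - 3)*(c^2 + 6*c + 8) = (c - 3)*(c + 2)*(c + 4)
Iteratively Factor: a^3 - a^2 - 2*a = (a + 1)*(a^2 - 2*a) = a*(a + 1)*(a - 2)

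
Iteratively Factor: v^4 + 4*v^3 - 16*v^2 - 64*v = (v + 4)*(v^3 - 16*v) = (v - 4)*(v + 4)*(v^2 + 4*v) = v*(v - 4)*(v + 4)*(v + 4)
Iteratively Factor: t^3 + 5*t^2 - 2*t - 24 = (t + 4)*(t^2 + t - 6) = (t + 3)*(t + 4)*(t - 2)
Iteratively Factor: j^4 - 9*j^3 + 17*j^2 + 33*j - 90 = (j + 2)*(j^3 - 11*j^2 + 39*j - 45) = (j - 3)*(j + 2)*(j^2 - 8*j + 15) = (j - 5)*(j - 3)*(j + 2)*(j - 3)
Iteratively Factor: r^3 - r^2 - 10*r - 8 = (r - 4)*(r^2 + 3*r + 2) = (r - 4)*(r + 1)*(r + 2)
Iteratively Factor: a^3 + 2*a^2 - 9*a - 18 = (a + 2)*(a^2 - 9) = (a - 3)*(a + 2)*(a + 3)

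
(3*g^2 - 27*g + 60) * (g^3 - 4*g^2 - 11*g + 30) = 3*g^5 - 39*g^4 + 135*g^3 + 147*g^2 - 1470*g + 1800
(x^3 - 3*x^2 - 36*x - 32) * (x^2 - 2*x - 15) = x^5 - 5*x^4 - 45*x^3 + 85*x^2 + 604*x + 480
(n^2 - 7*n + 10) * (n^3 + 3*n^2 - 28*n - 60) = n^5 - 4*n^4 - 39*n^3 + 166*n^2 + 140*n - 600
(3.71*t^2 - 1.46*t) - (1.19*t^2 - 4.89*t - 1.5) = 2.52*t^2 + 3.43*t + 1.5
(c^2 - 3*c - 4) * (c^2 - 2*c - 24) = c^4 - 5*c^3 - 22*c^2 + 80*c + 96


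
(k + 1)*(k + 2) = k^2 + 3*k + 2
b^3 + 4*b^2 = b^2*(b + 4)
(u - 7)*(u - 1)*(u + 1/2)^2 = u^4 - 7*u^3 - 3*u^2/4 + 5*u + 7/4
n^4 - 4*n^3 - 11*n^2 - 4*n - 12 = (n - 6)*(n + 2)*(n - I)*(n + I)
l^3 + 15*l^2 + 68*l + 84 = (l + 2)*(l + 6)*(l + 7)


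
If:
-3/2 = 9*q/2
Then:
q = -1/3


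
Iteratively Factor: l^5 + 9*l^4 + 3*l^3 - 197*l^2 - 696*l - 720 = (l + 4)*(l^4 + 5*l^3 - 17*l^2 - 129*l - 180) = (l + 4)^2*(l^3 + l^2 - 21*l - 45) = (l - 5)*(l + 4)^2*(l^2 + 6*l + 9) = (l - 5)*(l + 3)*(l + 4)^2*(l + 3)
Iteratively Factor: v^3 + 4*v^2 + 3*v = (v)*(v^2 + 4*v + 3) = v*(v + 3)*(v + 1)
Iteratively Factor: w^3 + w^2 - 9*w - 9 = (w - 3)*(w^2 + 4*w + 3) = (w - 3)*(w + 1)*(w + 3)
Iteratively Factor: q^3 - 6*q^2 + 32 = (q + 2)*(q^2 - 8*q + 16) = (q - 4)*(q + 2)*(q - 4)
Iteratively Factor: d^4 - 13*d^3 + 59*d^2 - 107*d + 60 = (d - 4)*(d^3 - 9*d^2 + 23*d - 15) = (d - 4)*(d - 1)*(d^2 - 8*d + 15) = (d - 4)*(d - 3)*(d - 1)*(d - 5)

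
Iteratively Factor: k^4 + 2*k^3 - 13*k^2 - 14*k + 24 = (k - 1)*(k^3 + 3*k^2 - 10*k - 24) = (k - 1)*(k + 2)*(k^2 + k - 12) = (k - 3)*(k - 1)*(k + 2)*(k + 4)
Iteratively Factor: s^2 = (s)*(s)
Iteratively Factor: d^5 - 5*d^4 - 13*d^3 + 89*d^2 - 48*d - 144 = (d - 3)*(d^4 - 2*d^3 - 19*d^2 + 32*d + 48) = (d - 3)*(d + 4)*(d^3 - 6*d^2 + 5*d + 12) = (d - 4)*(d - 3)*(d + 4)*(d^2 - 2*d - 3) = (d - 4)*(d - 3)*(d + 1)*(d + 4)*(d - 3)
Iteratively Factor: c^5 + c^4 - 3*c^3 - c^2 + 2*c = (c + 2)*(c^4 - c^3 - c^2 + c) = (c + 1)*(c + 2)*(c^3 - 2*c^2 + c) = (c - 1)*(c + 1)*(c + 2)*(c^2 - c) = c*(c - 1)*(c + 1)*(c + 2)*(c - 1)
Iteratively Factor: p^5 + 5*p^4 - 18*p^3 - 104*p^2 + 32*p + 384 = (p + 3)*(p^4 + 2*p^3 - 24*p^2 - 32*p + 128) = (p - 2)*(p + 3)*(p^3 + 4*p^2 - 16*p - 64) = (p - 2)*(p + 3)*(p + 4)*(p^2 - 16) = (p - 2)*(p + 3)*(p + 4)^2*(p - 4)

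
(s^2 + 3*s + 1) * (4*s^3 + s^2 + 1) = 4*s^5 + 13*s^4 + 7*s^3 + 2*s^2 + 3*s + 1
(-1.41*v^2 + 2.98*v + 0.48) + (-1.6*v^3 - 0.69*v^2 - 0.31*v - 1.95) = -1.6*v^3 - 2.1*v^2 + 2.67*v - 1.47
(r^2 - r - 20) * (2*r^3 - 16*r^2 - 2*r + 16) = 2*r^5 - 18*r^4 - 26*r^3 + 338*r^2 + 24*r - 320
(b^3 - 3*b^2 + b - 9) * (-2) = -2*b^3 + 6*b^2 - 2*b + 18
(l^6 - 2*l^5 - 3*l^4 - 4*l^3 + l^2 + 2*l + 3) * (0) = 0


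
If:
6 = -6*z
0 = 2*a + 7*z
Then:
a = 7/2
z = -1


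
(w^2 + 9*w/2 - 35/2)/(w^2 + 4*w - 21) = (w - 5/2)/(w - 3)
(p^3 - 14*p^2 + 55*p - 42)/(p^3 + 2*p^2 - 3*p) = (p^2 - 13*p + 42)/(p*(p + 3))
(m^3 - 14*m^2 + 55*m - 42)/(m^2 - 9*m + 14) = (m^2 - 7*m + 6)/(m - 2)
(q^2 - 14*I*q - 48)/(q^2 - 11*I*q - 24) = (q - 6*I)/(q - 3*I)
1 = 1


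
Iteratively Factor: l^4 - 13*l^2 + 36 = (l + 2)*(l^3 - 2*l^2 - 9*l + 18) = (l - 2)*(l + 2)*(l^2 - 9) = (l - 2)*(l + 2)*(l + 3)*(l - 3)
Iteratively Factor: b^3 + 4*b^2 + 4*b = (b)*(b^2 + 4*b + 4) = b*(b + 2)*(b + 2)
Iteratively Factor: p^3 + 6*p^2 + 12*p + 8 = (p + 2)*(p^2 + 4*p + 4) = (p + 2)^2*(p + 2)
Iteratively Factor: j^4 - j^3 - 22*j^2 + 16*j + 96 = (j + 2)*(j^3 - 3*j^2 - 16*j + 48) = (j - 3)*(j + 2)*(j^2 - 16) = (j - 3)*(j + 2)*(j + 4)*(j - 4)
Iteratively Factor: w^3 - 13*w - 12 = (w + 1)*(w^2 - w - 12) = (w + 1)*(w + 3)*(w - 4)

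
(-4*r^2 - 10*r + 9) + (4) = -4*r^2 - 10*r + 13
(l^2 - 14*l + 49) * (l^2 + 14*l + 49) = l^4 - 98*l^2 + 2401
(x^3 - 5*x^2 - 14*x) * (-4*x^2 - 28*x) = -4*x^5 - 8*x^4 + 196*x^3 + 392*x^2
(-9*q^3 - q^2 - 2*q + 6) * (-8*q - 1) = 72*q^4 + 17*q^3 + 17*q^2 - 46*q - 6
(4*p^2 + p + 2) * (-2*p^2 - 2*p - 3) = -8*p^4 - 10*p^3 - 18*p^2 - 7*p - 6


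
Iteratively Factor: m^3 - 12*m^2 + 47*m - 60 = (m - 3)*(m^2 - 9*m + 20) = (m - 4)*(m - 3)*(m - 5)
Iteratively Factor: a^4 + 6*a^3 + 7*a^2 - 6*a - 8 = (a - 1)*(a^3 + 7*a^2 + 14*a + 8) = (a - 1)*(a + 4)*(a^2 + 3*a + 2) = (a - 1)*(a + 1)*(a + 4)*(a + 2)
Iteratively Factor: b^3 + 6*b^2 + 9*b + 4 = (b + 4)*(b^2 + 2*b + 1) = (b + 1)*(b + 4)*(b + 1)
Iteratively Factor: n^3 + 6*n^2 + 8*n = (n + 4)*(n^2 + 2*n) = (n + 2)*(n + 4)*(n)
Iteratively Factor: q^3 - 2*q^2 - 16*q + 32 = (q - 2)*(q^2 - 16) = (q - 2)*(q + 4)*(q - 4)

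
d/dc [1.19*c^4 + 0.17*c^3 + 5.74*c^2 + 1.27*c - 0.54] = 4.76*c^3 + 0.51*c^2 + 11.48*c + 1.27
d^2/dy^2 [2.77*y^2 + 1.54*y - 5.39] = 5.54000000000000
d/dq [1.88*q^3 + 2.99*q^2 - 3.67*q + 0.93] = 5.64*q^2 + 5.98*q - 3.67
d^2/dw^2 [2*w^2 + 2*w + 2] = 4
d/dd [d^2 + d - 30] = 2*d + 1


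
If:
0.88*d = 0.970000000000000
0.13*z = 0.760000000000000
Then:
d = 1.10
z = 5.85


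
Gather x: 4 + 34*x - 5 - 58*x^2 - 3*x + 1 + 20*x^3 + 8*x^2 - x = 20*x^3 - 50*x^2 + 30*x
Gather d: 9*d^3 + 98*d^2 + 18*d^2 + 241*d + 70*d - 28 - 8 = 9*d^3 + 116*d^2 + 311*d - 36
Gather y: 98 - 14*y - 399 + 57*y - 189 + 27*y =70*y - 490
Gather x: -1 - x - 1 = -x - 2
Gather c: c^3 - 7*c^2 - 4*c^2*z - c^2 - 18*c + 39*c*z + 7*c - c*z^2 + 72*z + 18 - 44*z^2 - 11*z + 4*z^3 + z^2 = c^3 + c^2*(-4*z - 8) + c*(-z^2 + 39*z - 11) + 4*z^3 - 43*z^2 + 61*z + 18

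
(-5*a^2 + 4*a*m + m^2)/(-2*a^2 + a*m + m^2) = (5*a + m)/(2*a + m)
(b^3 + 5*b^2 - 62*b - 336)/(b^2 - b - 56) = b + 6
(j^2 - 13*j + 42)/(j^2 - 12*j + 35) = (j - 6)/(j - 5)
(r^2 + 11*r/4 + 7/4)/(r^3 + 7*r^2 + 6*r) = (r + 7/4)/(r*(r + 6))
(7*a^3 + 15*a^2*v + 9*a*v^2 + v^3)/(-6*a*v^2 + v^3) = (7*a^3 + 15*a^2*v + 9*a*v^2 + v^3)/(v^2*(-6*a + v))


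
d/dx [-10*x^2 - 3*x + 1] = -20*x - 3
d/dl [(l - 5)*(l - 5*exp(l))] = l - (l - 5)*(5*exp(l) - 1) - 5*exp(l)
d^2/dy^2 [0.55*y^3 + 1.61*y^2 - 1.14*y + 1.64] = 3.3*y + 3.22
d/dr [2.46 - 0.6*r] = -0.600000000000000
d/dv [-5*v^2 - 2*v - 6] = -10*v - 2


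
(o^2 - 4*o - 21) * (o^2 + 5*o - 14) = o^4 + o^3 - 55*o^2 - 49*o + 294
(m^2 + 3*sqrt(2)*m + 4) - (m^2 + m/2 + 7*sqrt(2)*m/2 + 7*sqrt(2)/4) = -sqrt(2)*m/2 - m/2 - 7*sqrt(2)/4 + 4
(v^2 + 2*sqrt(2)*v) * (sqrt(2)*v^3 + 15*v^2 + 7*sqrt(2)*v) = sqrt(2)*v^5 + 19*v^4 + 37*sqrt(2)*v^3 + 28*v^2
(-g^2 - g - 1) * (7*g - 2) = -7*g^3 - 5*g^2 - 5*g + 2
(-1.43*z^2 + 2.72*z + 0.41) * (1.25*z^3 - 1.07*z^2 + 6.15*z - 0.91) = -1.7875*z^5 + 4.9301*z^4 - 11.1924*z^3 + 17.5906*z^2 + 0.0463*z - 0.3731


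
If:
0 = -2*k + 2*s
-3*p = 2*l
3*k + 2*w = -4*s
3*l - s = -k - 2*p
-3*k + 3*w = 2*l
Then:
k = 0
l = 0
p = 0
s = 0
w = 0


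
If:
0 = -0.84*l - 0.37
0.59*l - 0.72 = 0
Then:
No Solution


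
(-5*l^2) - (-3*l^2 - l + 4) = -2*l^2 + l - 4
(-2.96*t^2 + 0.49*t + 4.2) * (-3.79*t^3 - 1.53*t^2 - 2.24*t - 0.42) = 11.2184*t^5 + 2.6717*t^4 - 10.0373*t^3 - 6.2804*t^2 - 9.6138*t - 1.764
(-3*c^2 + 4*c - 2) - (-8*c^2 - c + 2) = 5*c^2 + 5*c - 4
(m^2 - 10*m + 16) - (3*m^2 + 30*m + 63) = -2*m^2 - 40*m - 47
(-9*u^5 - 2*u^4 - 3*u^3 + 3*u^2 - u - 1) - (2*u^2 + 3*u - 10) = -9*u^5 - 2*u^4 - 3*u^3 + u^2 - 4*u + 9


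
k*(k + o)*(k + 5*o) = k^3 + 6*k^2*o + 5*k*o^2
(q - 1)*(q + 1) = q^2 - 1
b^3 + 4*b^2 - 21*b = b*(b - 3)*(b + 7)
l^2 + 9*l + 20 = (l + 4)*(l + 5)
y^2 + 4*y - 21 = (y - 3)*(y + 7)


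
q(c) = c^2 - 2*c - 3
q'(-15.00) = -32.00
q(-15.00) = 252.00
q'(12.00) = 22.00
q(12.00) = 117.00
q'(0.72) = -0.56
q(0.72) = -3.92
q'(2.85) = 3.70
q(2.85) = -0.58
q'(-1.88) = -5.76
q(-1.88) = 4.29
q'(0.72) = -0.56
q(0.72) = -3.92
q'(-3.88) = -9.76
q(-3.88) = 19.81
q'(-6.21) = -14.42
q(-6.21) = 47.98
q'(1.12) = 0.24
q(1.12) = -3.99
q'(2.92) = 3.84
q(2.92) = -0.31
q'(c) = 2*c - 2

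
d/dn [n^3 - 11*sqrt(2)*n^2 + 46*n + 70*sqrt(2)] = 3*n^2 - 22*sqrt(2)*n + 46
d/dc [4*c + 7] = 4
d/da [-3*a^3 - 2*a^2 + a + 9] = -9*a^2 - 4*a + 1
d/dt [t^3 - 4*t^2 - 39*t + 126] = 3*t^2 - 8*t - 39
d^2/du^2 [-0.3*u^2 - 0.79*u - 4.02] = -0.600000000000000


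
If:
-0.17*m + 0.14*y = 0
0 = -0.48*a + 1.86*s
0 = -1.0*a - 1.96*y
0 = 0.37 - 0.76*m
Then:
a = -1.16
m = 0.49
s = -0.30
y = 0.59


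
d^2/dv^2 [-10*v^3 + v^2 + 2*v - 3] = 2 - 60*v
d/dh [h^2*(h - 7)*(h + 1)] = 2*h*(2*h^2 - 9*h - 7)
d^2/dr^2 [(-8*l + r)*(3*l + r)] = 2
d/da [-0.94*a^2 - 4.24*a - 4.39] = -1.88*a - 4.24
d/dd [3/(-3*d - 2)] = 9/(3*d + 2)^2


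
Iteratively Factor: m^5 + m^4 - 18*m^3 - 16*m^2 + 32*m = (m)*(m^4 + m^3 - 18*m^2 - 16*m + 32) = m*(m + 4)*(m^3 - 3*m^2 - 6*m + 8) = m*(m - 4)*(m + 4)*(m^2 + m - 2) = m*(m - 4)*(m - 1)*(m + 4)*(m + 2)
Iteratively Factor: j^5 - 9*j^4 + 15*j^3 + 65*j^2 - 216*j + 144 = (j - 1)*(j^4 - 8*j^3 + 7*j^2 + 72*j - 144) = (j - 4)*(j - 1)*(j^3 - 4*j^2 - 9*j + 36) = (j - 4)*(j - 1)*(j + 3)*(j^2 - 7*j + 12) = (j - 4)^2*(j - 1)*(j + 3)*(j - 3)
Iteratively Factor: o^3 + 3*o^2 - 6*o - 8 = (o - 2)*(o^2 + 5*o + 4) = (o - 2)*(o + 1)*(o + 4)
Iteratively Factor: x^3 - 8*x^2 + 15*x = (x)*(x^2 - 8*x + 15) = x*(x - 5)*(x - 3)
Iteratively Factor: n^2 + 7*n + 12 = (n + 3)*(n + 4)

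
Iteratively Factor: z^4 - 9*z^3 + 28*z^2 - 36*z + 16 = (z - 1)*(z^3 - 8*z^2 + 20*z - 16) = (z - 4)*(z - 1)*(z^2 - 4*z + 4) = (z - 4)*(z - 2)*(z - 1)*(z - 2)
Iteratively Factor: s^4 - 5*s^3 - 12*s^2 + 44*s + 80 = (s - 4)*(s^3 - s^2 - 16*s - 20) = (s - 4)*(s + 2)*(s^2 - 3*s - 10) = (s - 4)*(s + 2)^2*(s - 5)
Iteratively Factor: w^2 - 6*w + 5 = (w - 1)*(w - 5)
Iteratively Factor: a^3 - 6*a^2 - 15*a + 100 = (a - 5)*(a^2 - a - 20) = (a - 5)*(a + 4)*(a - 5)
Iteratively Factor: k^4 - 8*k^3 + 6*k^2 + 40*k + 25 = (k - 5)*(k^3 - 3*k^2 - 9*k - 5) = (k - 5)*(k + 1)*(k^2 - 4*k - 5) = (k - 5)^2*(k + 1)*(k + 1)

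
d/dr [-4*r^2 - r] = -8*r - 1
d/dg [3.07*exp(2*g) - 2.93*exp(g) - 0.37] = (6.14*exp(g) - 2.93)*exp(g)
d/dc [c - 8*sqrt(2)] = 1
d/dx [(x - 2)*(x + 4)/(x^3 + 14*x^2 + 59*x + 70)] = (-x^4 - 4*x^3 + 55*x^2 + 364*x + 612)/(x^6 + 28*x^5 + 314*x^4 + 1792*x^3 + 5441*x^2 + 8260*x + 4900)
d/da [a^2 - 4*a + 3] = 2*a - 4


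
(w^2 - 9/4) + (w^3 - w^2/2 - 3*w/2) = w^3 + w^2/2 - 3*w/2 - 9/4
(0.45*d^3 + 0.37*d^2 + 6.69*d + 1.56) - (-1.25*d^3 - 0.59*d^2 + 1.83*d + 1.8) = 1.7*d^3 + 0.96*d^2 + 4.86*d - 0.24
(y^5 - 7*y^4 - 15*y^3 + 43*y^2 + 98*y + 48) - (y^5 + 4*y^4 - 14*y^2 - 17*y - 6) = -11*y^4 - 15*y^3 + 57*y^2 + 115*y + 54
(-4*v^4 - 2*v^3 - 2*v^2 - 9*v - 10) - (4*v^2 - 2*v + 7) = -4*v^4 - 2*v^3 - 6*v^2 - 7*v - 17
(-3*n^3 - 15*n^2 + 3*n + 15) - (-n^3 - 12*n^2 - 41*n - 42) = -2*n^3 - 3*n^2 + 44*n + 57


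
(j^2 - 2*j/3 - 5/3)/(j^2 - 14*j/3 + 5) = (j + 1)/(j - 3)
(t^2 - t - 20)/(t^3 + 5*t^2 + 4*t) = (t - 5)/(t*(t + 1))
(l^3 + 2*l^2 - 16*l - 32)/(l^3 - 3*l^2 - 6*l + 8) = (l + 4)/(l - 1)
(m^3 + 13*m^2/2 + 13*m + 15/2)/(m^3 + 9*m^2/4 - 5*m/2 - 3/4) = 2*(2*m^2 + 7*m + 5)/(4*m^2 - 3*m - 1)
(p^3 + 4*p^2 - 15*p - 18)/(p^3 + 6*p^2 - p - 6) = (p - 3)/(p - 1)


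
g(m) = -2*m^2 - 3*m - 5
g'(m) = -4*m - 3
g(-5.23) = -44.02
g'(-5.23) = 17.92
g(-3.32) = -17.08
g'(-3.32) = 10.28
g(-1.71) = -5.72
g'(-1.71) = 3.84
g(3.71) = -43.66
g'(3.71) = -17.84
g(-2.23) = -8.26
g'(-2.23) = 5.92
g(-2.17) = -7.91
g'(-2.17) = 5.68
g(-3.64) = -20.58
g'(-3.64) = 11.56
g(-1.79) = -6.04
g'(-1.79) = 4.16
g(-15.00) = -410.00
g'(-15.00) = 57.00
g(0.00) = -5.00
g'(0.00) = -3.00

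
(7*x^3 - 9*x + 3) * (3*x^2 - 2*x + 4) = 21*x^5 - 14*x^4 + x^3 + 27*x^2 - 42*x + 12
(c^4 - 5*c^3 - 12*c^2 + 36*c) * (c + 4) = c^5 - c^4 - 32*c^3 - 12*c^2 + 144*c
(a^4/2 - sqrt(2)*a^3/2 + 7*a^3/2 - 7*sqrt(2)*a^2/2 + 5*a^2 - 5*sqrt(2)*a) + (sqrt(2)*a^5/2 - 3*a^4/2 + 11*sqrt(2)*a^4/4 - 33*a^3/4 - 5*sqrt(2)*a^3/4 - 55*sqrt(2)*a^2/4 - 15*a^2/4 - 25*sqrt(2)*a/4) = sqrt(2)*a^5/2 - a^4 + 11*sqrt(2)*a^4/4 - 19*a^3/4 - 7*sqrt(2)*a^3/4 - 69*sqrt(2)*a^2/4 + 5*a^2/4 - 45*sqrt(2)*a/4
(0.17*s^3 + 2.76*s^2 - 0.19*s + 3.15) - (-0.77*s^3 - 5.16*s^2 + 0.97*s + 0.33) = 0.94*s^3 + 7.92*s^2 - 1.16*s + 2.82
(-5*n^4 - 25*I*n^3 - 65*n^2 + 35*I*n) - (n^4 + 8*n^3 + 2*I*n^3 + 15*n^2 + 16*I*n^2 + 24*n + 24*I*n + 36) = -6*n^4 - 8*n^3 - 27*I*n^3 - 80*n^2 - 16*I*n^2 - 24*n + 11*I*n - 36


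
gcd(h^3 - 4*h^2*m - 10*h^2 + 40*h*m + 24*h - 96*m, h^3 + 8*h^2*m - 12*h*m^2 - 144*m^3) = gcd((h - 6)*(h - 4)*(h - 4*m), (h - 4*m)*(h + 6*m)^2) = h - 4*m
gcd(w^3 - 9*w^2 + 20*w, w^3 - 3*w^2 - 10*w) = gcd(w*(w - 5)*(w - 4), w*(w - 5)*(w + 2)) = w^2 - 5*w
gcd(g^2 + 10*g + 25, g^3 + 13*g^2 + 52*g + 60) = g + 5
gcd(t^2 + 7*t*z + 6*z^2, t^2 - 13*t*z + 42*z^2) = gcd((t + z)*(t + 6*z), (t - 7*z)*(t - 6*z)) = 1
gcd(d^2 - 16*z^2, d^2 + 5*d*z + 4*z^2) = d + 4*z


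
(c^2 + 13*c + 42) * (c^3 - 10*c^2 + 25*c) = c^5 + 3*c^4 - 63*c^3 - 95*c^2 + 1050*c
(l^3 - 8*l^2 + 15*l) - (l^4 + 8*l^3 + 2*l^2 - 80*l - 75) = -l^4 - 7*l^3 - 10*l^2 + 95*l + 75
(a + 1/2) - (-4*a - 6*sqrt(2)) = 5*a + 1/2 + 6*sqrt(2)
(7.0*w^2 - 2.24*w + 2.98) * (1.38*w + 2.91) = 9.66*w^3 + 17.2788*w^2 - 2.406*w + 8.6718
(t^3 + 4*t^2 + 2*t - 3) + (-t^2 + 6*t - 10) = t^3 + 3*t^2 + 8*t - 13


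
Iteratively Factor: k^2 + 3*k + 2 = (k + 1)*(k + 2)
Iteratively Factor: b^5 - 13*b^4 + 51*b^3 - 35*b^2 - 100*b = (b + 1)*(b^4 - 14*b^3 + 65*b^2 - 100*b) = (b - 5)*(b + 1)*(b^3 - 9*b^2 + 20*b) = (b - 5)*(b - 4)*(b + 1)*(b^2 - 5*b) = (b - 5)^2*(b - 4)*(b + 1)*(b)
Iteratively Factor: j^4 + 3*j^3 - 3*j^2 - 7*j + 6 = (j + 3)*(j^3 - 3*j + 2) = (j + 2)*(j + 3)*(j^2 - 2*j + 1) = (j - 1)*(j + 2)*(j + 3)*(j - 1)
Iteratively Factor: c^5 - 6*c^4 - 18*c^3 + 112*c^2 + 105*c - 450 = (c - 5)*(c^4 - c^3 - 23*c^2 - 3*c + 90) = (c - 5)*(c + 3)*(c^3 - 4*c^2 - 11*c + 30) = (c - 5)*(c + 3)^2*(c^2 - 7*c + 10) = (c - 5)^2*(c + 3)^2*(c - 2)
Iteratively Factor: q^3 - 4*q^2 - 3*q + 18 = (q - 3)*(q^2 - q - 6) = (q - 3)*(q + 2)*(q - 3)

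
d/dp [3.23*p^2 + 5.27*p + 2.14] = 6.46*p + 5.27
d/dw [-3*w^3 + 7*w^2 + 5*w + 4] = -9*w^2 + 14*w + 5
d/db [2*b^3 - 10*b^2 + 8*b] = 6*b^2 - 20*b + 8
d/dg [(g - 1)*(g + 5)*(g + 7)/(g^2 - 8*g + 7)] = (g^2 - 14*g - 119)/(g^2 - 14*g + 49)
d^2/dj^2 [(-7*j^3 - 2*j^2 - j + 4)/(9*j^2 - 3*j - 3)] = 2*(-43*j^3 + 69*j^2 - 66*j + 15)/(3*(27*j^6 - 27*j^5 - 18*j^4 + 17*j^3 + 6*j^2 - 3*j - 1))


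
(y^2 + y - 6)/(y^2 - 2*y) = (y + 3)/y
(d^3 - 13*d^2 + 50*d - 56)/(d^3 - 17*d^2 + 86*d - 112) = (d - 4)/(d - 8)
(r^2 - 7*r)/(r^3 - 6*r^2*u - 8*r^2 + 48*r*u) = (r - 7)/(r^2 - 6*r*u - 8*r + 48*u)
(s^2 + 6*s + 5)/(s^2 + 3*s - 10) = (s + 1)/(s - 2)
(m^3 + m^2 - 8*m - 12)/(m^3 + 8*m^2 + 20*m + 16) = (m - 3)/(m + 4)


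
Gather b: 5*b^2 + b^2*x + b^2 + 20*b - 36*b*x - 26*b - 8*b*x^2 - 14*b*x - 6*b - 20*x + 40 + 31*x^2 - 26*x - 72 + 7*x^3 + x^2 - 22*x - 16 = b^2*(x + 6) + b*(-8*x^2 - 50*x - 12) + 7*x^3 + 32*x^2 - 68*x - 48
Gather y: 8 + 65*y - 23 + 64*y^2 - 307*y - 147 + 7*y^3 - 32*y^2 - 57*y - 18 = 7*y^3 + 32*y^2 - 299*y - 180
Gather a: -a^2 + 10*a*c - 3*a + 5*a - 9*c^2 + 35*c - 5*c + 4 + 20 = -a^2 + a*(10*c + 2) - 9*c^2 + 30*c + 24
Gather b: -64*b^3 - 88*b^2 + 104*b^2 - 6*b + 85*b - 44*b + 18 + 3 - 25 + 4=-64*b^3 + 16*b^2 + 35*b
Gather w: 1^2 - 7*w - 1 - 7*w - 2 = -14*w - 2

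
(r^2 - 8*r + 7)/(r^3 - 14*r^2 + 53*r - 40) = (r - 7)/(r^2 - 13*r + 40)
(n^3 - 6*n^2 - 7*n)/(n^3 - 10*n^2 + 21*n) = (n + 1)/(n - 3)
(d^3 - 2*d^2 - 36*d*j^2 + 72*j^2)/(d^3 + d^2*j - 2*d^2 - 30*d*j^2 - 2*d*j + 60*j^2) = (d - 6*j)/(d - 5*j)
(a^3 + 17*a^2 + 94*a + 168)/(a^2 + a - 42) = (a^2 + 10*a + 24)/(a - 6)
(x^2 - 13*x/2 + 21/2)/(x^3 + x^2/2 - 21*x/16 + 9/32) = 16*(2*x^2 - 13*x + 21)/(32*x^3 + 16*x^2 - 42*x + 9)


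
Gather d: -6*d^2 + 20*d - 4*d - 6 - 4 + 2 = -6*d^2 + 16*d - 8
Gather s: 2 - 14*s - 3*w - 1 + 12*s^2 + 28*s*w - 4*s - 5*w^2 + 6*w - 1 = 12*s^2 + s*(28*w - 18) - 5*w^2 + 3*w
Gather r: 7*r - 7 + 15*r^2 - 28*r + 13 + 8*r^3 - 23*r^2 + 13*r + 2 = 8*r^3 - 8*r^2 - 8*r + 8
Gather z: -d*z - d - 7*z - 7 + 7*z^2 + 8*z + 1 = -d + 7*z^2 + z*(1 - d) - 6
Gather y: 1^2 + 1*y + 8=y + 9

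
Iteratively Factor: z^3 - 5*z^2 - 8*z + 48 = (z + 3)*(z^2 - 8*z + 16) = (z - 4)*(z + 3)*(z - 4)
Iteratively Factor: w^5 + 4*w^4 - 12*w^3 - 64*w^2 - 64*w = (w)*(w^4 + 4*w^3 - 12*w^2 - 64*w - 64) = w*(w + 2)*(w^3 + 2*w^2 - 16*w - 32) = w*(w - 4)*(w + 2)*(w^2 + 6*w + 8) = w*(w - 4)*(w + 2)*(w + 4)*(w + 2)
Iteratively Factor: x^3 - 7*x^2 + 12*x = (x - 4)*(x^2 - 3*x) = x*(x - 4)*(x - 3)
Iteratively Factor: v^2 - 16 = (v - 4)*(v + 4)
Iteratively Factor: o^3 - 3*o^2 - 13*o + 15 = (o + 3)*(o^2 - 6*o + 5) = (o - 1)*(o + 3)*(o - 5)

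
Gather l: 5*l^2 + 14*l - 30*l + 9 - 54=5*l^2 - 16*l - 45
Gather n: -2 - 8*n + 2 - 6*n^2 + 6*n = -6*n^2 - 2*n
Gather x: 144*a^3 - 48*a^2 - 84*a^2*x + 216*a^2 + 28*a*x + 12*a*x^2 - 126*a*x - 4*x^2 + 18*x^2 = 144*a^3 + 168*a^2 + x^2*(12*a + 14) + x*(-84*a^2 - 98*a)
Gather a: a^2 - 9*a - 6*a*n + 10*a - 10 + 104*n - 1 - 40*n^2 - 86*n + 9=a^2 + a*(1 - 6*n) - 40*n^2 + 18*n - 2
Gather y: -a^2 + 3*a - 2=-a^2 + 3*a - 2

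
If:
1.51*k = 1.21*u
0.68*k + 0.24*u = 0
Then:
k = 0.00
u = 0.00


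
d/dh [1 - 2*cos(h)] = 2*sin(h)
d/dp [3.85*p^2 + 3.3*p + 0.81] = 7.7*p + 3.3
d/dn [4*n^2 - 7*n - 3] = 8*n - 7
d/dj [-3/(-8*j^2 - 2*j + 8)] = 3*(-8*j - 1)/(2*(4*j^2 + j - 4)^2)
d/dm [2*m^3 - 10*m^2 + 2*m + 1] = 6*m^2 - 20*m + 2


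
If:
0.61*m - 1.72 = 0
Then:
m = 2.82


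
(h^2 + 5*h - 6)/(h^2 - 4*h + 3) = (h + 6)/(h - 3)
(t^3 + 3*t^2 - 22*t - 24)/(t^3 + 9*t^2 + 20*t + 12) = (t - 4)/(t + 2)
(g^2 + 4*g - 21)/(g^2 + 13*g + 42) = (g - 3)/(g + 6)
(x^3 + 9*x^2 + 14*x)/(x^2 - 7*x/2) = 2*(x^2 + 9*x + 14)/(2*x - 7)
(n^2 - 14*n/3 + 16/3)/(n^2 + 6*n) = (3*n^2 - 14*n + 16)/(3*n*(n + 6))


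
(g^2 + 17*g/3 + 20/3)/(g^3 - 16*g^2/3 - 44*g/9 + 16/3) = 3*(3*g^2 + 17*g + 20)/(9*g^3 - 48*g^2 - 44*g + 48)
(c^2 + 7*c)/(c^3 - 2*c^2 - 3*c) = (c + 7)/(c^2 - 2*c - 3)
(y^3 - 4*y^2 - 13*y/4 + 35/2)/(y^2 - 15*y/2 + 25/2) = (y^2 - 3*y/2 - 7)/(y - 5)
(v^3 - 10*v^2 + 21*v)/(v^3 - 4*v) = (v^2 - 10*v + 21)/(v^2 - 4)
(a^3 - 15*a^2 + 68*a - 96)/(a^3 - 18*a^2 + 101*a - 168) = (a - 4)/(a - 7)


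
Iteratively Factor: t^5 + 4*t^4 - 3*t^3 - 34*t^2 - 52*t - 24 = (t + 1)*(t^4 + 3*t^3 - 6*t^2 - 28*t - 24) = (t + 1)*(t + 2)*(t^3 + t^2 - 8*t - 12) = (t - 3)*(t + 1)*(t + 2)*(t^2 + 4*t + 4) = (t - 3)*(t + 1)*(t + 2)^2*(t + 2)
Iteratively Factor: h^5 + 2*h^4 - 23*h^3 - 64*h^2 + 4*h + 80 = (h + 4)*(h^4 - 2*h^3 - 15*h^2 - 4*h + 20) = (h + 2)*(h + 4)*(h^3 - 4*h^2 - 7*h + 10) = (h + 2)^2*(h + 4)*(h^2 - 6*h + 5) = (h - 5)*(h + 2)^2*(h + 4)*(h - 1)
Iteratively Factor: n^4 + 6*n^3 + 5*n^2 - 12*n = (n - 1)*(n^3 + 7*n^2 + 12*n) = (n - 1)*(n + 3)*(n^2 + 4*n) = (n - 1)*(n + 3)*(n + 4)*(n)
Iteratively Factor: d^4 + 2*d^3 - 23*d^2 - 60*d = (d)*(d^3 + 2*d^2 - 23*d - 60) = d*(d + 3)*(d^2 - d - 20) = d*(d + 3)*(d + 4)*(d - 5)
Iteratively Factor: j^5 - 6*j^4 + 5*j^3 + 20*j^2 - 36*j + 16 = (j - 4)*(j^4 - 2*j^3 - 3*j^2 + 8*j - 4) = (j - 4)*(j - 1)*(j^3 - j^2 - 4*j + 4) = (j - 4)*(j - 1)^2*(j^2 - 4) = (j - 4)*(j - 1)^2*(j + 2)*(j - 2)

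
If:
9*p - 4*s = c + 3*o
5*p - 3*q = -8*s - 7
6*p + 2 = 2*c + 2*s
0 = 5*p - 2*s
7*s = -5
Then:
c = 6/7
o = -4/21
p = -2/7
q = -1/21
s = -5/7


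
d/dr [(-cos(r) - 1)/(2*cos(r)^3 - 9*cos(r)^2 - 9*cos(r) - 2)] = (-4*cos(r)^3 + 3*cos(r)^2 + 18*cos(r) + 7)*sin(r)/((2*cos(r) + 1)^2*(sin(r)^2 + 5*cos(r) + 1)^2)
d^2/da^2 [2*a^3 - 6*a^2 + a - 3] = 12*a - 12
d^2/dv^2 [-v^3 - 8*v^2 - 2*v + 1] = -6*v - 16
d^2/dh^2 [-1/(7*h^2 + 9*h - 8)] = 2*(49*h^2 + 63*h - (14*h + 9)^2 - 56)/(7*h^2 + 9*h - 8)^3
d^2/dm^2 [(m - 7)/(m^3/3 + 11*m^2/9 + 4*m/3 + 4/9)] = 18*((m - 7)*(9*m^2 + 22*m + 12)^2 - (9*m^2 + 22*m + (m - 7)*(9*m + 11) + 12)*(3*m^3 + 11*m^2 + 12*m + 4))/(3*m^3 + 11*m^2 + 12*m + 4)^3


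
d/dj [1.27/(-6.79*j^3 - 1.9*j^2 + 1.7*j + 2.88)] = (25.8699*j^2 + 4.826*j - 2.159)/(6.79*j^3 + 1.9*j^2 - 1.7*j - 2.88)^2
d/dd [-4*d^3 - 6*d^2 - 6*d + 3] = -12*d^2 - 12*d - 6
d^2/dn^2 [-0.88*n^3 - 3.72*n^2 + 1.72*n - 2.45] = -5.28*n - 7.44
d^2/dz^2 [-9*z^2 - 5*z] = -18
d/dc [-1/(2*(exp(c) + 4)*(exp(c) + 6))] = (exp(c) + 5)*exp(c)/((exp(c) + 4)^2*(exp(c) + 6)^2)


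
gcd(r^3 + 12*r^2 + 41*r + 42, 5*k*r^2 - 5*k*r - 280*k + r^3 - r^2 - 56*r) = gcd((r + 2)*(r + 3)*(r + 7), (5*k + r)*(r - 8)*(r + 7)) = r + 7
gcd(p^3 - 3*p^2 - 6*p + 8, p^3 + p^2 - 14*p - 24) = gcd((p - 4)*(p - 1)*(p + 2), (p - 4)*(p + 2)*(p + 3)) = p^2 - 2*p - 8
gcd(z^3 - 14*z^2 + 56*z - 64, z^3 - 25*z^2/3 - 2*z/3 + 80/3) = z^2 - 10*z + 16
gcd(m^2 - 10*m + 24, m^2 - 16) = m - 4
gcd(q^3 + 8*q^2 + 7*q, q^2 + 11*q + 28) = q + 7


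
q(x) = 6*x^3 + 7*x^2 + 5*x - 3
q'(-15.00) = 3845.00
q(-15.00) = -18753.00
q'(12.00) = 2765.00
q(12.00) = 11433.00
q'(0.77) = 26.45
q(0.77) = 7.74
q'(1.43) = 61.83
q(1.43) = 36.01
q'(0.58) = 19.18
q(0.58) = 3.43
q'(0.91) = 32.65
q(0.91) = 11.87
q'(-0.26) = 2.58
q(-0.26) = -3.93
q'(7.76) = 1197.56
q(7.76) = 3261.05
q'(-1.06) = 10.38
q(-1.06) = -7.58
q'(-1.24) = 15.32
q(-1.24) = -9.88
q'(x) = 18*x^2 + 14*x + 5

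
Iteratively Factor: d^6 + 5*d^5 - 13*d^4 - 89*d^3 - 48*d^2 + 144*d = (d - 1)*(d^5 + 6*d^4 - 7*d^3 - 96*d^2 - 144*d) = d*(d - 1)*(d^4 + 6*d^3 - 7*d^2 - 96*d - 144) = d*(d - 1)*(d + 3)*(d^3 + 3*d^2 - 16*d - 48) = d*(d - 1)*(d + 3)*(d + 4)*(d^2 - d - 12) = d*(d - 1)*(d + 3)^2*(d + 4)*(d - 4)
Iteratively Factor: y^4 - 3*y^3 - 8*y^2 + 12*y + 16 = (y + 2)*(y^3 - 5*y^2 + 2*y + 8) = (y - 4)*(y + 2)*(y^2 - y - 2) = (y - 4)*(y + 1)*(y + 2)*(y - 2)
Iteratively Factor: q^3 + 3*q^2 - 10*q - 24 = (q + 2)*(q^2 + q - 12) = (q + 2)*(q + 4)*(q - 3)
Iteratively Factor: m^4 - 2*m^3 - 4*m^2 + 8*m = (m + 2)*(m^3 - 4*m^2 + 4*m) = (m - 2)*(m + 2)*(m^2 - 2*m) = (m - 2)^2*(m + 2)*(m)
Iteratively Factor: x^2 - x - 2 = (x + 1)*(x - 2)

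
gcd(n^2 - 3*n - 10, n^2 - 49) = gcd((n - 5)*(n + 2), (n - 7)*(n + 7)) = 1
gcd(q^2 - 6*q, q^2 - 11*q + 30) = q - 6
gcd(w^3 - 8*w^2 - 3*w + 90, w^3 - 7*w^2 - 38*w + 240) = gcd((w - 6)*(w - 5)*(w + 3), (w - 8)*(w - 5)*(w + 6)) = w - 5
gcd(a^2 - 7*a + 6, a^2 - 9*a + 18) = a - 6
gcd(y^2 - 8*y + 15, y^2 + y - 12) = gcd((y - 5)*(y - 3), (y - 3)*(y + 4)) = y - 3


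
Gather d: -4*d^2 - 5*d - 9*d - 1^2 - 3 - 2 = -4*d^2 - 14*d - 6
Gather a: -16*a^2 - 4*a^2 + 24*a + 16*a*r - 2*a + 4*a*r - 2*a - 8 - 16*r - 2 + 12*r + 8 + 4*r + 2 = -20*a^2 + a*(20*r + 20)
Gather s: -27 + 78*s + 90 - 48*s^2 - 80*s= -48*s^2 - 2*s + 63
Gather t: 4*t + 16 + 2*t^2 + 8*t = 2*t^2 + 12*t + 16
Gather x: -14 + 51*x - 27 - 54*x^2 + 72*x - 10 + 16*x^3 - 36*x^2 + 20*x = 16*x^3 - 90*x^2 + 143*x - 51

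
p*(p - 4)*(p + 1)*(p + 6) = p^4 + 3*p^3 - 22*p^2 - 24*p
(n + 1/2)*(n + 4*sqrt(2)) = n^2 + n/2 + 4*sqrt(2)*n + 2*sqrt(2)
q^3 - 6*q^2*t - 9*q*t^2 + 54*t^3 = (q - 6*t)*(q - 3*t)*(q + 3*t)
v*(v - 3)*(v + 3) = v^3 - 9*v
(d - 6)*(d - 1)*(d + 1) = d^3 - 6*d^2 - d + 6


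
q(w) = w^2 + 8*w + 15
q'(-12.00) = -16.00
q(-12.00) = 63.00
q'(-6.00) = -4.00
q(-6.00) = 3.00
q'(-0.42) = 7.16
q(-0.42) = 11.82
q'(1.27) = 10.54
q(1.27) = 26.77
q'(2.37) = 12.74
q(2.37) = 39.58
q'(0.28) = 8.56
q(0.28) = 17.32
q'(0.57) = 9.14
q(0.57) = 19.88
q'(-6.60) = -5.20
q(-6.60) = 5.76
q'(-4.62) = -1.24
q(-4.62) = -0.62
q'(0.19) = 8.38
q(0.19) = 16.56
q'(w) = 2*w + 8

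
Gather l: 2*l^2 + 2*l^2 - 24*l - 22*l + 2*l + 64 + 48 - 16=4*l^2 - 44*l + 96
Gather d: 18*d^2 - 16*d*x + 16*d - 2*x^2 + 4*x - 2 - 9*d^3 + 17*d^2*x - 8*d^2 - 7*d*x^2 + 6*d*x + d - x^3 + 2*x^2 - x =-9*d^3 + d^2*(17*x + 10) + d*(-7*x^2 - 10*x + 17) - x^3 + 3*x - 2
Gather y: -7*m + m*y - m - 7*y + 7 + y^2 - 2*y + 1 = -8*m + y^2 + y*(m - 9) + 8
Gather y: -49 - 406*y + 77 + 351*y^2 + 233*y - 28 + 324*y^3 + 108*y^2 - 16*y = 324*y^3 + 459*y^2 - 189*y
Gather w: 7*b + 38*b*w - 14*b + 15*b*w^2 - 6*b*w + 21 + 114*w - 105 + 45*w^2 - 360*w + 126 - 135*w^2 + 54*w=-7*b + w^2*(15*b - 90) + w*(32*b - 192) + 42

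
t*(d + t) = d*t + t^2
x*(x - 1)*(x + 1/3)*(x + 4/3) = x^4 + 2*x^3/3 - 11*x^2/9 - 4*x/9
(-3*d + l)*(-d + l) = 3*d^2 - 4*d*l + l^2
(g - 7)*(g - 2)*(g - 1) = g^3 - 10*g^2 + 23*g - 14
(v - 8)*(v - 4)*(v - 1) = v^3 - 13*v^2 + 44*v - 32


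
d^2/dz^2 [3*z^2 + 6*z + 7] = 6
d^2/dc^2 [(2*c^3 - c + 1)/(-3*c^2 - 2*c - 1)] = 2*(7*c^3 - 39*c^2 - 33*c - 3)/(27*c^6 + 54*c^5 + 63*c^4 + 44*c^3 + 21*c^2 + 6*c + 1)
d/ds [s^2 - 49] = 2*s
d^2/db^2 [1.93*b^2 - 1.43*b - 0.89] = 3.86000000000000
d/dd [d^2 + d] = 2*d + 1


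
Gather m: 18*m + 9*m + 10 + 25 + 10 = 27*m + 45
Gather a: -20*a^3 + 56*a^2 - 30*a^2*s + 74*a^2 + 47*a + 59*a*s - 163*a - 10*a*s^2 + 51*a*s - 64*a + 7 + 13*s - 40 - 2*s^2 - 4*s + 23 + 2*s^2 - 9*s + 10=-20*a^3 + a^2*(130 - 30*s) + a*(-10*s^2 + 110*s - 180)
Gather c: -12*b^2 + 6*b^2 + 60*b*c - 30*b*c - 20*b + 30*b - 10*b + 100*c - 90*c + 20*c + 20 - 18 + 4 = -6*b^2 + c*(30*b + 30) + 6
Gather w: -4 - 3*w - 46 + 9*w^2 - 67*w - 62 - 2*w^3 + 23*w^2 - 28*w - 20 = -2*w^3 + 32*w^2 - 98*w - 132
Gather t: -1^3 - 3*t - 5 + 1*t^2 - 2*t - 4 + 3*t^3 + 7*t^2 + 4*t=3*t^3 + 8*t^2 - t - 10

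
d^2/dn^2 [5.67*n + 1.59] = 0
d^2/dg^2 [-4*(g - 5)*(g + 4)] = -8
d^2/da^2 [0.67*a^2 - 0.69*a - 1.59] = 1.34000000000000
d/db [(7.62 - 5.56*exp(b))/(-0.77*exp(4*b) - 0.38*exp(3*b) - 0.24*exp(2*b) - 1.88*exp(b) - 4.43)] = (-12.8436*exp(4*b) + 19.244*exp(3*b) + 7.3524*exp(2*b) + 3.6576*exp(b) + 38.9564)*exp(b)/(0.5929*exp(8*b) + 0.5852*exp(7*b) + 0.514*exp(6*b) + 3.0776*exp(5*b) + 8.3086*exp(4*b) + 4.2692*exp(3*b) + 5.6608*exp(2*b) + 16.6568*exp(b) + 19.6249)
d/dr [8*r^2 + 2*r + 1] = 16*r + 2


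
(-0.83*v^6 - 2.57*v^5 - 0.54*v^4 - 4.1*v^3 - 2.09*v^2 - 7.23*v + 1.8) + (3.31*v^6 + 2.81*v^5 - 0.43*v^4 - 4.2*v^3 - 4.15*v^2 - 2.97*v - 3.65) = 2.48*v^6 + 0.24*v^5 - 0.97*v^4 - 8.3*v^3 - 6.24*v^2 - 10.2*v - 1.85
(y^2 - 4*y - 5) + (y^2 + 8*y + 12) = 2*y^2 + 4*y + 7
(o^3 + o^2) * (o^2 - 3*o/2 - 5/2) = o^5 - o^4/2 - 4*o^3 - 5*o^2/2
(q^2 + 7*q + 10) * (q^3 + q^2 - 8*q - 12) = q^5 + 8*q^4 + 9*q^3 - 58*q^2 - 164*q - 120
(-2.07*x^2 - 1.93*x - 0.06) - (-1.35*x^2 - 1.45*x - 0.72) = -0.72*x^2 - 0.48*x + 0.66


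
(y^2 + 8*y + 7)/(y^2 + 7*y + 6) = (y + 7)/(y + 6)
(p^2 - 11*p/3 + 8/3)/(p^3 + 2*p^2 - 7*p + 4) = (p - 8/3)/(p^2 + 3*p - 4)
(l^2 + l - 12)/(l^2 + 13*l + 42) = (l^2 + l - 12)/(l^2 + 13*l + 42)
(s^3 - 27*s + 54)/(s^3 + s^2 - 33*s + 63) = (s + 6)/(s + 7)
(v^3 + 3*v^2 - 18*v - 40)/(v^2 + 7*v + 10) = v - 4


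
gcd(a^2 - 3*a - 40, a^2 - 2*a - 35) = a + 5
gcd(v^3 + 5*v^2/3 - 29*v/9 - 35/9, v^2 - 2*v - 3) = v + 1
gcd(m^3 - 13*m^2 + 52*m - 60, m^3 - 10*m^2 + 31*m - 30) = m^2 - 7*m + 10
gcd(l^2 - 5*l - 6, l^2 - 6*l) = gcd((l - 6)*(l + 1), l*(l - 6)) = l - 6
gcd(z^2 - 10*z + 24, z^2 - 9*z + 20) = z - 4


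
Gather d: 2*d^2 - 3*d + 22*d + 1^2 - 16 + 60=2*d^2 + 19*d + 45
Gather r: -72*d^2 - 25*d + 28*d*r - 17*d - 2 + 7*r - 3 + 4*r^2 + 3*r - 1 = -72*d^2 - 42*d + 4*r^2 + r*(28*d + 10) - 6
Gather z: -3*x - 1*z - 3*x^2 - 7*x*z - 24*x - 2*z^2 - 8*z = -3*x^2 - 27*x - 2*z^2 + z*(-7*x - 9)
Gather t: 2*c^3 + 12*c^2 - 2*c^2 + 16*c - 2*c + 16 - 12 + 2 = 2*c^3 + 10*c^2 + 14*c + 6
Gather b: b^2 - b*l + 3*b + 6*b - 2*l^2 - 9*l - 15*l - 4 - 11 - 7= b^2 + b*(9 - l) - 2*l^2 - 24*l - 22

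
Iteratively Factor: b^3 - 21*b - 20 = (b - 5)*(b^2 + 5*b + 4) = (b - 5)*(b + 4)*(b + 1)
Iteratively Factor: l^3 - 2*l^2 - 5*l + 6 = (l - 3)*(l^2 + l - 2) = (l - 3)*(l + 2)*(l - 1)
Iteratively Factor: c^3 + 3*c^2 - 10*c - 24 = (c + 2)*(c^2 + c - 12) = (c - 3)*(c + 2)*(c + 4)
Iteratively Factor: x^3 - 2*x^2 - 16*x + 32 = (x - 2)*(x^2 - 16) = (x - 4)*(x - 2)*(x + 4)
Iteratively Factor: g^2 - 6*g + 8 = (g - 2)*(g - 4)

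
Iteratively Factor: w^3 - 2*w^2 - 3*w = (w)*(w^2 - 2*w - 3) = w*(w - 3)*(w + 1)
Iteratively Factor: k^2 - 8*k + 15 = (k - 5)*(k - 3)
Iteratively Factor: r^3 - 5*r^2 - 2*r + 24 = (r - 4)*(r^2 - r - 6) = (r - 4)*(r - 3)*(r + 2)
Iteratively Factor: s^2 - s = (s)*(s - 1)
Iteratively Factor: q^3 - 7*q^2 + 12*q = (q - 4)*(q^2 - 3*q) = (q - 4)*(q - 3)*(q)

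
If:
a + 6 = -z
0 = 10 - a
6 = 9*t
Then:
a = 10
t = 2/3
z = -16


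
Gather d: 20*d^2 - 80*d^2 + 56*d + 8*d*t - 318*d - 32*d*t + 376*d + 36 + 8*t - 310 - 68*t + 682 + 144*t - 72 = -60*d^2 + d*(114 - 24*t) + 84*t + 336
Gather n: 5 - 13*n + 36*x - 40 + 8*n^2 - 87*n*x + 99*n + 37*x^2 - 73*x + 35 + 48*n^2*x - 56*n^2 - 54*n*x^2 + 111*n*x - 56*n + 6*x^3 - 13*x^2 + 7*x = n^2*(48*x - 48) + n*(-54*x^2 + 24*x + 30) + 6*x^3 + 24*x^2 - 30*x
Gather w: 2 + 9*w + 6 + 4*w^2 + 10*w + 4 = 4*w^2 + 19*w + 12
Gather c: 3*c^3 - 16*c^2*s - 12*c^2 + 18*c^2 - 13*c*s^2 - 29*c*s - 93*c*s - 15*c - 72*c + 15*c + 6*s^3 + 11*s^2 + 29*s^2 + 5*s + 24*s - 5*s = 3*c^3 + c^2*(6 - 16*s) + c*(-13*s^2 - 122*s - 72) + 6*s^3 + 40*s^2 + 24*s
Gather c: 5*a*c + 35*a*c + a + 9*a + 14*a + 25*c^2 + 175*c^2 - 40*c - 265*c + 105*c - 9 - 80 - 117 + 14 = 24*a + 200*c^2 + c*(40*a - 200) - 192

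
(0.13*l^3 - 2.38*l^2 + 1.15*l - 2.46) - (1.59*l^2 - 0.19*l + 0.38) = 0.13*l^3 - 3.97*l^2 + 1.34*l - 2.84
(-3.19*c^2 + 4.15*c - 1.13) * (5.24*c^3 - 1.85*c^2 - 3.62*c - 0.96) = -16.7156*c^5 + 27.6475*c^4 - 2.0509*c^3 - 9.8701*c^2 + 0.106599999999999*c + 1.0848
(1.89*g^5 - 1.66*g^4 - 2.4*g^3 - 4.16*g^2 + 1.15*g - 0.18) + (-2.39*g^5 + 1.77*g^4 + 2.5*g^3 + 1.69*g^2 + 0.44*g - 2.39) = -0.5*g^5 + 0.11*g^4 + 0.1*g^3 - 2.47*g^2 + 1.59*g - 2.57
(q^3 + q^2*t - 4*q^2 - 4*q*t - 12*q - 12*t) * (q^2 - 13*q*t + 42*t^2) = q^5 - 12*q^4*t - 4*q^4 + 29*q^3*t^2 + 48*q^3*t - 12*q^3 + 42*q^2*t^3 - 116*q^2*t^2 + 144*q^2*t - 168*q*t^3 - 348*q*t^2 - 504*t^3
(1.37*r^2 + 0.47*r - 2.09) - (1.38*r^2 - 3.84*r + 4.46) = -0.00999999999999979*r^2 + 4.31*r - 6.55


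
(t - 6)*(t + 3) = t^2 - 3*t - 18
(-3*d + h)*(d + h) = -3*d^2 - 2*d*h + h^2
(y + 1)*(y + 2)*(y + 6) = y^3 + 9*y^2 + 20*y + 12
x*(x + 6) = x^2 + 6*x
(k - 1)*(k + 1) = k^2 - 1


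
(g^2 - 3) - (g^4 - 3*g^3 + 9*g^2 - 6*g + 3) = -g^4 + 3*g^3 - 8*g^2 + 6*g - 6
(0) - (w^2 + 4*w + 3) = -w^2 - 4*w - 3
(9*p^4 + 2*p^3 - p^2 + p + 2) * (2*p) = 18*p^5 + 4*p^4 - 2*p^3 + 2*p^2 + 4*p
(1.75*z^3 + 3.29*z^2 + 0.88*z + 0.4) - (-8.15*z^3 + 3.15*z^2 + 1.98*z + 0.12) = 9.9*z^3 + 0.14*z^2 - 1.1*z + 0.28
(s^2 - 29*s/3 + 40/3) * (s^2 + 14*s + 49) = s^4 + 13*s^3/3 - 73*s^2 - 287*s + 1960/3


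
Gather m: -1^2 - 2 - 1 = -4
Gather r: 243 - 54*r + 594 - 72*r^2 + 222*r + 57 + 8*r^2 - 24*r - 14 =-64*r^2 + 144*r + 880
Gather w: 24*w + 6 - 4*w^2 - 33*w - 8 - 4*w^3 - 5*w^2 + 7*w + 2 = -4*w^3 - 9*w^2 - 2*w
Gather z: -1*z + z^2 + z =z^2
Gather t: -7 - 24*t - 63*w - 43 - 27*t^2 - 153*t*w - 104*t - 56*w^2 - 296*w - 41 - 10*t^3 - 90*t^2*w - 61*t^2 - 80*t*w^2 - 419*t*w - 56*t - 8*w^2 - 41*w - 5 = -10*t^3 + t^2*(-90*w - 88) + t*(-80*w^2 - 572*w - 184) - 64*w^2 - 400*w - 96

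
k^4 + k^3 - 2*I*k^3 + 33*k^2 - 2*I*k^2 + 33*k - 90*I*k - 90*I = (k + 1)*(k - 5*I)*(k - 3*I)*(k + 6*I)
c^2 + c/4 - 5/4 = (c - 1)*(c + 5/4)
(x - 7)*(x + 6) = x^2 - x - 42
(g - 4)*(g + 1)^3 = g^4 - g^3 - 9*g^2 - 11*g - 4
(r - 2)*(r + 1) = r^2 - r - 2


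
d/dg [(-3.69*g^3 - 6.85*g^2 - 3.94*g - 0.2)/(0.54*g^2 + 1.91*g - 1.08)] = (-1.9926*g^4 - 14.0958*g^3 + 0.999700000000001*g^2 + 15.012*g + 4.6372)/(0.2916*g^4 + 2.0628*g^3 + 2.4817*g^2 - 4.1256*g + 1.1664)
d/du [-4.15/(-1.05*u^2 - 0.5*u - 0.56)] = (-8.715*u - 2.075)/(1.05*u^2 + 0.5*u + 0.56)^2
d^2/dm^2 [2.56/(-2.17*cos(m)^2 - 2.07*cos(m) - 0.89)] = (48.219136*(1 - cos(m)^2)^2 + 34.497792*cos(m)^3 + 15.3024*cos(m)^2 - 73.711872*cos(m) - 60.269568)/(2.17*cos(m)^2 + 2.07*cos(m) + 0.89)^3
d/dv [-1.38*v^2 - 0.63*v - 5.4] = -2.76*v - 0.63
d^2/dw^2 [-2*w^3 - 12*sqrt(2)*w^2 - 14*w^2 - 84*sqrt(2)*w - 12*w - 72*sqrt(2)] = -12*w - 24*sqrt(2) - 28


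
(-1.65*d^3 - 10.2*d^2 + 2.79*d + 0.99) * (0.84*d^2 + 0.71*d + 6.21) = -1.386*d^5 - 9.7395*d^4 - 15.1449*d^3 - 60.5295*d^2 + 18.0288*d + 6.1479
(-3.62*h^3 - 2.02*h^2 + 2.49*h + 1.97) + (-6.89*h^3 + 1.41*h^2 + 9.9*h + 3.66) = -10.51*h^3 - 0.61*h^2 + 12.39*h + 5.63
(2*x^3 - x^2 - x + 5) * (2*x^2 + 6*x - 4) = 4*x^5 + 10*x^4 - 16*x^3 + 8*x^2 + 34*x - 20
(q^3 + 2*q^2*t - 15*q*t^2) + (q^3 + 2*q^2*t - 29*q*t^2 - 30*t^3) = 2*q^3 + 4*q^2*t - 44*q*t^2 - 30*t^3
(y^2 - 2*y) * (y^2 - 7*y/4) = y^4 - 15*y^3/4 + 7*y^2/2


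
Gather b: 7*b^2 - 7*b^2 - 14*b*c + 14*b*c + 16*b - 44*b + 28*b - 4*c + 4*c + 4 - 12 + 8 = 0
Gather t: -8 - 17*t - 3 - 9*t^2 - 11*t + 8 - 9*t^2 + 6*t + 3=-18*t^2 - 22*t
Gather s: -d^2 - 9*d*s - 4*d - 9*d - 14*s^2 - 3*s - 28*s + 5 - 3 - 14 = -d^2 - 13*d - 14*s^2 + s*(-9*d - 31) - 12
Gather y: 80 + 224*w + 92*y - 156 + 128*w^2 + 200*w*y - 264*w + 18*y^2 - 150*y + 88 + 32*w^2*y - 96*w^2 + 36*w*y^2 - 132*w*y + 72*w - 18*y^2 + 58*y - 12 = 32*w^2 + 36*w*y^2 + 32*w + y*(32*w^2 + 68*w)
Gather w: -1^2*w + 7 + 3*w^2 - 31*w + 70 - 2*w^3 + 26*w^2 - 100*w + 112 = -2*w^3 + 29*w^2 - 132*w + 189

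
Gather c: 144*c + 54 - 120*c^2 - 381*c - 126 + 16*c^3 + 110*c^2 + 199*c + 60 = 16*c^3 - 10*c^2 - 38*c - 12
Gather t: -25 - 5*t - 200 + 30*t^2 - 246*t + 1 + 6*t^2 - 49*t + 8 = 36*t^2 - 300*t - 216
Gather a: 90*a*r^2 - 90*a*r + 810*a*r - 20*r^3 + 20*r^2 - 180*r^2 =a*(90*r^2 + 720*r) - 20*r^3 - 160*r^2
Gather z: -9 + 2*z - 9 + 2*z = 4*z - 18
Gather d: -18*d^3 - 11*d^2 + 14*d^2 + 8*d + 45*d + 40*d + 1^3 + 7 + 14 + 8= -18*d^3 + 3*d^2 + 93*d + 30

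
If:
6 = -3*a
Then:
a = -2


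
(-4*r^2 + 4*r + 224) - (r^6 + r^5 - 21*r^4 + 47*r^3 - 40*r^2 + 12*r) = -r^6 - r^5 + 21*r^4 - 47*r^3 + 36*r^2 - 8*r + 224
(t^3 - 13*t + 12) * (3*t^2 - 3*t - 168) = 3*t^5 - 3*t^4 - 207*t^3 + 75*t^2 + 2148*t - 2016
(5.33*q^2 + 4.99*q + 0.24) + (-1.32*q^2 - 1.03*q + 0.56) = 4.01*q^2 + 3.96*q + 0.8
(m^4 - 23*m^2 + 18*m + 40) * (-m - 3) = -m^5 - 3*m^4 + 23*m^3 + 51*m^2 - 94*m - 120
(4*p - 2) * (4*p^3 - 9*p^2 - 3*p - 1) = 16*p^4 - 44*p^3 + 6*p^2 + 2*p + 2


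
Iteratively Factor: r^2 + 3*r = (r)*(r + 3)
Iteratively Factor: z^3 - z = (z + 1)*(z^2 - z) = (z - 1)*(z + 1)*(z)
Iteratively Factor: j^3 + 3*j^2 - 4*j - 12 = (j + 2)*(j^2 + j - 6) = (j - 2)*(j + 2)*(j + 3)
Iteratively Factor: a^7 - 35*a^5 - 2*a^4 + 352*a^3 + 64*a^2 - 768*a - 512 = (a + 1)*(a^6 - a^5 - 34*a^4 + 32*a^3 + 320*a^2 - 256*a - 512) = (a + 1)*(a + 4)*(a^5 - 5*a^4 - 14*a^3 + 88*a^2 - 32*a - 128) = (a + 1)*(a + 4)^2*(a^4 - 9*a^3 + 22*a^2 - 32) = (a - 2)*(a + 1)*(a + 4)^2*(a^3 - 7*a^2 + 8*a + 16) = (a - 2)*(a + 1)^2*(a + 4)^2*(a^2 - 8*a + 16) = (a - 4)*(a - 2)*(a + 1)^2*(a + 4)^2*(a - 4)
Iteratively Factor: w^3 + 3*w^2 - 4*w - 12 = (w + 3)*(w^2 - 4) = (w + 2)*(w + 3)*(w - 2)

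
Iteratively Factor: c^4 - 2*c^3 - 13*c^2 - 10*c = (c)*(c^3 - 2*c^2 - 13*c - 10) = c*(c - 5)*(c^2 + 3*c + 2) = c*(c - 5)*(c + 2)*(c + 1)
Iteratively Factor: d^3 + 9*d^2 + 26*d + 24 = (d + 4)*(d^2 + 5*d + 6) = (d + 3)*(d + 4)*(d + 2)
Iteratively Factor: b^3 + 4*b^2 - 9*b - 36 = (b + 3)*(b^2 + b - 12) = (b - 3)*(b + 3)*(b + 4)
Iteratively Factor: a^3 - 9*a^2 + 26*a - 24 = (a - 2)*(a^2 - 7*a + 12) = (a - 4)*(a - 2)*(a - 3)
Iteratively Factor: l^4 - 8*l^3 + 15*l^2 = (l - 5)*(l^3 - 3*l^2) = (l - 5)*(l - 3)*(l^2) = l*(l - 5)*(l - 3)*(l)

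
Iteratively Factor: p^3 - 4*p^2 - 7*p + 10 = (p - 1)*(p^2 - 3*p - 10) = (p - 5)*(p - 1)*(p + 2)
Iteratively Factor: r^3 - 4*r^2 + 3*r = (r - 3)*(r^2 - r) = (r - 3)*(r - 1)*(r)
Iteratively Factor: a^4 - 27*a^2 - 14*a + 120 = (a + 3)*(a^3 - 3*a^2 - 18*a + 40) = (a - 5)*(a + 3)*(a^2 + 2*a - 8) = (a - 5)*(a - 2)*(a + 3)*(a + 4)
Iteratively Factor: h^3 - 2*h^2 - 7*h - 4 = (h + 1)*(h^2 - 3*h - 4) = (h + 1)^2*(h - 4)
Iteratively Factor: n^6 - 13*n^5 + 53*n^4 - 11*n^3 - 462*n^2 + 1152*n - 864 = (n + 3)*(n^5 - 16*n^4 + 101*n^3 - 314*n^2 + 480*n - 288) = (n - 2)*(n + 3)*(n^4 - 14*n^3 + 73*n^2 - 168*n + 144) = (n - 4)*(n - 2)*(n + 3)*(n^3 - 10*n^2 + 33*n - 36) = (n - 4)*(n - 3)*(n - 2)*(n + 3)*(n^2 - 7*n + 12) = (n - 4)*(n - 3)^2*(n - 2)*(n + 3)*(n - 4)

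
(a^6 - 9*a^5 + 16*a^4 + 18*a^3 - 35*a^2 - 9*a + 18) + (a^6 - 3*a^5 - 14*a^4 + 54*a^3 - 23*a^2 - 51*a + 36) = 2*a^6 - 12*a^5 + 2*a^4 + 72*a^3 - 58*a^2 - 60*a + 54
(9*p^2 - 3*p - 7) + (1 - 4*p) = 9*p^2 - 7*p - 6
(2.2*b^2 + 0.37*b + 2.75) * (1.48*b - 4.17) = 3.256*b^3 - 8.6264*b^2 + 2.5271*b - 11.4675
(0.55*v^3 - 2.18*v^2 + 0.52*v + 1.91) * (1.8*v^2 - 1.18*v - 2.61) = 0.99*v^5 - 4.573*v^4 + 2.0729*v^3 + 8.5142*v^2 - 3.611*v - 4.9851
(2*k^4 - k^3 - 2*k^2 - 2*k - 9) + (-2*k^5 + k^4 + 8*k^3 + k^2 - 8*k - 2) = -2*k^5 + 3*k^4 + 7*k^3 - k^2 - 10*k - 11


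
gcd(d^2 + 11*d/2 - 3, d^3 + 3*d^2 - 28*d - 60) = d + 6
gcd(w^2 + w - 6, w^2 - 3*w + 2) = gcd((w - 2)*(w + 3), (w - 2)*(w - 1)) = w - 2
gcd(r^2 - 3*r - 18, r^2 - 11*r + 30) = r - 6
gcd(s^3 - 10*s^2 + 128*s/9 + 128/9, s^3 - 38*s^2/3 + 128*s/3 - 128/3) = s^2 - 32*s/3 + 64/3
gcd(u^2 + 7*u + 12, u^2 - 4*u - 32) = u + 4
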